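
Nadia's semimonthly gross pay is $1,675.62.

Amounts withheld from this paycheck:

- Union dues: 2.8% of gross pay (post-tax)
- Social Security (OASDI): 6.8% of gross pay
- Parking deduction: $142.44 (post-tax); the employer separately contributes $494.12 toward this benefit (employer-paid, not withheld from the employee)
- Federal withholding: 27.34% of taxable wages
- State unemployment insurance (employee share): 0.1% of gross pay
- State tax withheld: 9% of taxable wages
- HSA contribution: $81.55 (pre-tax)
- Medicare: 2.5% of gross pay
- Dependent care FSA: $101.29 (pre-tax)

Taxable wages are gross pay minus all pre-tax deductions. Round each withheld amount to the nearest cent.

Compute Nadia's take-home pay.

HSA contribution: $81.55
Dependent care FSA: $101.29
Pre-tax total = $81.55 + $101.29 = $182.84
Taxable wages = $1,675.62 − $182.84 = $1,492.78
State tax withheld: $1,492.78 × 0.09 = $134.35
Federal withholding: $1,492.78 × 0.2734 = $408.13
Medicare: $1,675.62 × 0.025 = $41.89
State unemployment insurance (employee share): $1,675.62 × 0.001 = $1.68
Social Security (OASDI): $1,675.62 × 0.068 = $113.94
Union dues: $1,675.62 × 0.028 = $46.92
Parking deduction: $142.44
(Employer's $494.12 toward parking deduction is not withheld from the employee.)
Total deductions = $81.55 + $101.29 + $134.35 + $408.13 + $41.89 + $1.68 + $113.94 + $46.92 + $142.44 = $1,072.19
Net pay = $1,675.62 − $1,072.19 = $603.43

$603.43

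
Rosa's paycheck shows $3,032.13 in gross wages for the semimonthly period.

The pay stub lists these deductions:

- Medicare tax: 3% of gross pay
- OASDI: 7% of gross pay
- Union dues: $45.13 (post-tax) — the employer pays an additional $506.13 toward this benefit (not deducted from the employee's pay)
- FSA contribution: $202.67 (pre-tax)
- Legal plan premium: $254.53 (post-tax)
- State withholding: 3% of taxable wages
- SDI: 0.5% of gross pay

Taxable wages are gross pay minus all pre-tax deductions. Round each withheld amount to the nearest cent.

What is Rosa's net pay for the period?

FSA contribution: $202.67
Taxable wages = $3,032.13 − $202.67 = $2,829.46
State withholding: $2,829.46 × 0.03 = $84.88
Medicare tax: $3,032.13 × 0.03 = $90.96
SDI: $3,032.13 × 0.005 = $15.16
OASDI: $3,032.13 × 0.07 = $212.25
Legal plan premium: $254.53
Union dues: $45.13
(Employer's $506.13 toward union dues is not withheld from the employee.)
Total deductions = $202.67 + $84.88 + $90.96 + $15.16 + $212.25 + $254.53 + $45.13 = $905.58
Net pay = $3,032.13 − $905.58 = $2,126.55

$2,126.55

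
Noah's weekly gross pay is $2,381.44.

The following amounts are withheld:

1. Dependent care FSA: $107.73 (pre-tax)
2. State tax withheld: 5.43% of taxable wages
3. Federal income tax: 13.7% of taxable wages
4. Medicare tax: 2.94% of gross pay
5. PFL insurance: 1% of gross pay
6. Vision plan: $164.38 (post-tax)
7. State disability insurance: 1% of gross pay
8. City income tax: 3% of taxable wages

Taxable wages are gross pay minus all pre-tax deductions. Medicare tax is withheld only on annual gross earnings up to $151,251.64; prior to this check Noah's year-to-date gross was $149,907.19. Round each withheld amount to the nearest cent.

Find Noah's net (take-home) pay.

Dependent care FSA: $107.73
Taxable wages = $2,381.44 − $107.73 = $2,273.71
City income tax: $2,273.71 × 0.03 = $68.21
State tax withheld: $2,273.71 × 0.0543 = $123.46
Federal income tax: $2,273.71 × 0.137 = $311.50
State disability insurance: $2,381.44 × 0.01 = $23.81
PFL insurance: $2,381.44 × 0.01 = $23.81
Medicare tax: only $151,251.64 − $149,907.19 = $1,344.45 of this check is subject → $1,344.45 × 0.0294 = $39.53
Vision plan: $164.38
Total deductions = $107.73 + $68.21 + $123.46 + $311.50 + $23.81 + $23.81 + $39.53 + $164.38 = $862.43
Net pay = $2,381.44 − $862.43 = $1,519.01

$1,519.01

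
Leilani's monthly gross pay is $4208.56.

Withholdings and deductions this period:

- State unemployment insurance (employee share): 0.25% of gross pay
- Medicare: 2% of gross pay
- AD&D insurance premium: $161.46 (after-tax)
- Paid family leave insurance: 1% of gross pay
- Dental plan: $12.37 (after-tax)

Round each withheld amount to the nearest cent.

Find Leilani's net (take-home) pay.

$3897.95

Paid family leave insurance: $4208.56 × 0.01 = $42.09
Medicare: $4208.56 × 0.02 = $84.17
State unemployment insurance (employee share): $4208.56 × 0.0025 = $10.52
AD&D insurance premium: $161.46
Dental plan: $12.37
Total deductions = $42.09 + $84.17 + $10.52 + $161.46 + $12.37 = $310.61
Net pay = $4208.56 − $310.61 = $3897.95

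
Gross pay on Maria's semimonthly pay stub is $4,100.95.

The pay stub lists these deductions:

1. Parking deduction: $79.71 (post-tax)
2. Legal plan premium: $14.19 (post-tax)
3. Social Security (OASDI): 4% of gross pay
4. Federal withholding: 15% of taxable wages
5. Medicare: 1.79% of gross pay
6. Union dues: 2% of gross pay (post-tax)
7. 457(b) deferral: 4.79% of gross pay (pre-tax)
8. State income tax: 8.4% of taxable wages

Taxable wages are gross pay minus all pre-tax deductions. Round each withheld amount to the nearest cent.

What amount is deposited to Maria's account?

$2,577.48

457(b) deferral: $4,100.95 × 0.0479 = $196.44
Taxable wages = $4,100.95 − $196.44 = $3,904.51
Federal withholding: $3,904.51 × 0.15 = $585.68
State income tax: $3,904.51 × 0.084 = $327.98
Social Security (OASDI): $4,100.95 × 0.04 = $164.04
Medicare: $4,100.95 × 0.0179 = $73.41
Legal plan premium: $14.19
Parking deduction: $79.71
Union dues: $4,100.95 × 0.02 = $82.02
Total deductions = $196.44 + $585.68 + $327.98 + $164.04 + $73.41 + $14.19 + $79.71 + $82.02 = $1,523.47
Net pay = $4,100.95 − $1,523.47 = $2,577.48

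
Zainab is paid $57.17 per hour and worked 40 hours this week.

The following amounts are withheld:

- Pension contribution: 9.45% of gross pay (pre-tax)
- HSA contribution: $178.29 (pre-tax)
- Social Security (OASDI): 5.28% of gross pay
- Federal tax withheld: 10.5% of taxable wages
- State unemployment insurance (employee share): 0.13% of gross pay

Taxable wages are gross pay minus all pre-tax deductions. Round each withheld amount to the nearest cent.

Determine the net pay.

$1,570.00

Gross pay: 40 × $57.17 = $2,286.80
Pension contribution: $2,286.80 × 0.0945 = $216.10
HSA contribution: $178.29
Pre-tax total = $216.10 + $178.29 = $394.39
Taxable wages = $2,286.80 − $394.39 = $1,892.41
Federal tax withheld: $1,892.41 × 0.105 = $198.70
Social Security (OASDI): $2,286.80 × 0.0528 = $120.74
State unemployment insurance (employee share): $2,286.80 × 0.0013 = $2.97
Total deductions = $216.10 + $178.29 + $198.70 + $120.74 + $2.97 = $716.80
Net pay = $2,286.80 − $716.80 = $1,570.00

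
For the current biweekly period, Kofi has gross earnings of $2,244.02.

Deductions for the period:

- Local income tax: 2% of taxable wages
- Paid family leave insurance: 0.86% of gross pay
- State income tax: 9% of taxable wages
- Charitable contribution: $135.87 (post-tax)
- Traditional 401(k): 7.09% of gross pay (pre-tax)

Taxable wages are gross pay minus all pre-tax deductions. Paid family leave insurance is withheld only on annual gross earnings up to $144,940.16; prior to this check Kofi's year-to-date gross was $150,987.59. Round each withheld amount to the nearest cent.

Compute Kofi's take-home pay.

Traditional 401(k): $2,244.02 × 0.0709 = $159.10
Taxable wages = $2,244.02 − $159.10 = $2,084.92
State income tax: $2,084.92 × 0.09 = $187.64
Local income tax: $2,084.92 × 0.02 = $41.70
Paid family leave insurance: annual cap $144,940.16 already reached (YTD $150,987.59), so $0.00
Charitable contribution: $135.87
Total deductions = $159.10 + $187.64 + $41.70 + $0.00 + $135.87 = $524.31
Net pay = $2,244.02 − $524.31 = $1,719.71

$1,719.71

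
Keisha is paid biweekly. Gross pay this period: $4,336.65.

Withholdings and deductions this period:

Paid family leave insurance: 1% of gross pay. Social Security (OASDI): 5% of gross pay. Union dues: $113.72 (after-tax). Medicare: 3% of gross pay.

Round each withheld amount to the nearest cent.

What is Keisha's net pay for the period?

$3,832.63

Medicare: $4,336.65 × 0.03 = $130.10
Social Security (OASDI): $4,336.65 × 0.05 = $216.83
Paid family leave insurance: $4,336.65 × 0.01 = $43.37
Union dues: $113.72
Total deductions = $130.10 + $216.83 + $43.37 + $113.72 = $504.02
Net pay = $4,336.65 − $504.02 = $3,832.63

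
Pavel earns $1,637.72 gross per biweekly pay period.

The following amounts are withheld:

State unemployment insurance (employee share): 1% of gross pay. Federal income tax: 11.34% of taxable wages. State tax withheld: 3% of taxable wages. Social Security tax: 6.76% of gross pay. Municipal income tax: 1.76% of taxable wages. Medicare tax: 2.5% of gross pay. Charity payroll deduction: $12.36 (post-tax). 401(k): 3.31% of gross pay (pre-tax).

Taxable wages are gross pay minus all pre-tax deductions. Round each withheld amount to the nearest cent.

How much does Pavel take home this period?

$1,148.17

401(k): $1,637.72 × 0.0331 = $54.21
Taxable wages = $1,637.72 − $54.21 = $1,583.51
Federal income tax: $1,583.51 × 0.1134 = $179.57
State tax withheld: $1,583.51 × 0.03 = $47.51
Municipal income tax: $1,583.51 × 0.0176 = $27.87
Social Security tax: $1,637.72 × 0.0676 = $110.71
Medicare tax: $1,637.72 × 0.025 = $40.94
State unemployment insurance (employee share): $1,637.72 × 0.01 = $16.38
Charity payroll deduction: $12.36
Total deductions = $54.21 + $179.57 + $47.51 + $27.87 + $110.71 + $40.94 + $16.38 + $12.36 = $489.55
Net pay = $1,637.72 − $489.55 = $1,148.17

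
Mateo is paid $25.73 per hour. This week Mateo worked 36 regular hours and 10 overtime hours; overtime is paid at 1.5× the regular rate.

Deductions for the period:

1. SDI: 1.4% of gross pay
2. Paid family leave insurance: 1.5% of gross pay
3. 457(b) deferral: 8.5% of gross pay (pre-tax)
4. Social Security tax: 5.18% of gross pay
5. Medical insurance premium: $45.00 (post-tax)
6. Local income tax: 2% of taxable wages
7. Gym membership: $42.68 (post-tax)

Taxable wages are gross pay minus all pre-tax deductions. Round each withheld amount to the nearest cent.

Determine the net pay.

Regular pay: 36 × $25.73 = $926.28
Overtime pay: 10 × $25.73 × 1.5 = $385.95
Gross pay = $926.28 + $385.95 = $1,312.23
457(b) deferral: $1,312.23 × 0.085 = $111.54
Taxable wages = $1,312.23 − $111.54 = $1,200.69
Local income tax: $1,200.69 × 0.02 = $24.01
Paid family leave insurance: $1,312.23 × 0.015 = $19.68
SDI: $1,312.23 × 0.014 = $18.37
Social Security tax: $1,312.23 × 0.0518 = $67.97
Medical insurance premium: $45.00
Gym membership: $42.68
Total deductions = $111.54 + $24.01 + $19.68 + $18.37 + $67.97 + $45.00 + $42.68 = $329.25
Net pay = $1,312.23 − $329.25 = $982.98

$982.98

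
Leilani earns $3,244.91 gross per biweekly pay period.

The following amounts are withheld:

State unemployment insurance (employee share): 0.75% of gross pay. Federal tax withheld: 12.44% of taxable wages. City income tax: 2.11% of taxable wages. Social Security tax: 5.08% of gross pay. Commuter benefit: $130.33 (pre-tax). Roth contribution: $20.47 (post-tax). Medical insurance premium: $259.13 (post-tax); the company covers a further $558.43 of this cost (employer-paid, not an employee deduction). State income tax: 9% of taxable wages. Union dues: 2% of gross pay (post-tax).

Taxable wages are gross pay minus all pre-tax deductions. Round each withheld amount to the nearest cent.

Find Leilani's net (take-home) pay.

$1,847.42

Commuter benefit: $130.33
Taxable wages = $3,244.91 − $130.33 = $3,114.58
Federal tax withheld: $3,114.58 × 0.1244 = $387.45
City income tax: $3,114.58 × 0.0211 = $65.72
State income tax: $3,114.58 × 0.09 = $280.31
State unemployment insurance (employee share): $3,244.91 × 0.0075 = $24.34
Social Security tax: $3,244.91 × 0.0508 = $164.84
Roth contribution: $20.47
Union dues: $3,244.91 × 0.02 = $64.90
Medical insurance premium: $259.13
(Employer's $558.43 toward medical insurance premium is not withheld from the employee.)
Total deductions = $130.33 + $387.45 + $65.72 + $280.31 + $24.34 + $164.84 + $20.47 + $64.90 + $259.13 = $1,397.49
Net pay = $3,244.91 − $1,397.49 = $1,847.42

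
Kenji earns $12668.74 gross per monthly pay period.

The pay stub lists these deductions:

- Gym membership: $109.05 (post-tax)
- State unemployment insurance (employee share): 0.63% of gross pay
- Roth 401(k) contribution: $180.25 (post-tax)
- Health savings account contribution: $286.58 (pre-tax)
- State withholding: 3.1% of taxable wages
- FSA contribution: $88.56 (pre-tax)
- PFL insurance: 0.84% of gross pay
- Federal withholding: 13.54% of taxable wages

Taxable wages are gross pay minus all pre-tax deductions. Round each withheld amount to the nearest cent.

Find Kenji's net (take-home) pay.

FSA contribution: $88.56
Health savings account contribution: $286.58
Pre-tax total = $88.56 + $286.58 = $375.14
Taxable wages = $12668.74 − $375.14 = $12293.60
Federal withholding: $12293.60 × 0.1354 = $1664.55
State withholding: $12293.60 × 0.031 = $381.10
PFL insurance: $12668.74 × 0.0084 = $106.42
State unemployment insurance (employee share): $12668.74 × 0.0063 = $79.81
Gym membership: $109.05
Roth 401(k) contribution: $180.25
Total deductions = $88.56 + $286.58 + $1664.55 + $381.10 + $106.42 + $79.81 + $109.05 + $180.25 = $2896.32
Net pay = $12668.74 − $2896.32 = $9772.42

$9772.42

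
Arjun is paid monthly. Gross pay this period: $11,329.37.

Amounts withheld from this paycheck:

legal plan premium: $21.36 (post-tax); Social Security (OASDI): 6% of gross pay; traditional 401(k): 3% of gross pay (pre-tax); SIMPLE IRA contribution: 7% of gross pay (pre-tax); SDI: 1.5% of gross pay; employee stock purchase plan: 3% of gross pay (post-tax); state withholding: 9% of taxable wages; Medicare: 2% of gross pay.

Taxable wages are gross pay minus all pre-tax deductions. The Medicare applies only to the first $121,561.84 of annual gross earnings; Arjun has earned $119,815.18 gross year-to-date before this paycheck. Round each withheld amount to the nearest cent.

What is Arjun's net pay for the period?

$8,032.88

Traditional 401(k): $11,329.37 × 0.03 = $339.88
SIMPLE IRA contribution: $11,329.37 × 0.07 = $793.06
Pre-tax total = $339.88 + $793.06 = $1,132.94
Taxable wages = $11,329.37 − $1,132.94 = $10,196.43
State withholding: $10,196.43 × 0.09 = $917.68
Social Security (OASDI): $11,329.37 × 0.06 = $679.76
SDI: $11,329.37 × 0.015 = $169.94
Medicare: only $121,561.84 − $119,815.18 = $1,746.66 of this check is subject → $1,746.66 × 0.02 = $34.93
Legal plan premium: $21.36
Employee stock purchase plan: $11,329.37 × 0.03 = $339.88
Total deductions = $339.88 + $793.06 + $917.68 + $679.76 + $169.94 + $34.93 + $21.36 + $339.88 = $3,296.49
Net pay = $11,329.37 − $3,296.49 = $8,032.88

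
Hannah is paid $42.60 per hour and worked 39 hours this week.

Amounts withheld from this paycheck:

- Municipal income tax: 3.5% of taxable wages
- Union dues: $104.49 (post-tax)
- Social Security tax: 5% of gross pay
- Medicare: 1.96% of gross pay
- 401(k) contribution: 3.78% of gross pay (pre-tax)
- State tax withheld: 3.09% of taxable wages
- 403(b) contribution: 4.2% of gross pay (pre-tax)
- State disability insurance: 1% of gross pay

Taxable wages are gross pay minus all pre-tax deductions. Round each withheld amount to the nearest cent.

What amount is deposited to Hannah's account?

Gross pay: 39 × $42.60 = $1,661.40
401(k) contribution: $1,661.40 × 0.0378 = $62.80
403(b) contribution: $1,661.40 × 0.042 = $69.78
Pre-tax total = $62.80 + $69.78 = $132.58
Taxable wages = $1,661.40 − $132.58 = $1,528.82
State tax withheld: $1,528.82 × 0.0309 = $47.24
Municipal income tax: $1,528.82 × 0.035 = $53.51
Social Security tax: $1,661.40 × 0.05 = $83.07
Medicare: $1,661.40 × 0.0196 = $32.56
State disability insurance: $1,661.40 × 0.01 = $16.61
Union dues: $104.49
Total deductions = $62.80 + $69.78 + $47.24 + $53.51 + $83.07 + $32.56 + $16.61 + $104.49 = $470.06
Net pay = $1,661.40 − $470.06 = $1,191.34

$1,191.34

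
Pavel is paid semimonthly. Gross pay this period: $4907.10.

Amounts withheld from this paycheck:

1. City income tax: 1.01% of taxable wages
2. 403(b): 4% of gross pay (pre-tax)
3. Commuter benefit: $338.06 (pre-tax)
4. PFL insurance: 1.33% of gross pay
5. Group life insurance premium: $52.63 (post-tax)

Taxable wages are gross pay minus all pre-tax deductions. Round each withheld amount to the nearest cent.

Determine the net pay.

$4210.71

Commuter benefit: $338.06
403(b): $4907.10 × 0.04 = $196.28
Pre-tax total = $338.06 + $196.28 = $534.34
Taxable wages = $4907.10 − $534.34 = $4372.76
City income tax: $4372.76 × 0.0101 = $44.16
PFL insurance: $4907.10 × 0.0133 = $65.26
Group life insurance premium: $52.63
Total deductions = $338.06 + $196.28 + $44.16 + $65.26 + $52.63 = $696.39
Net pay = $4907.10 − $696.39 = $4210.71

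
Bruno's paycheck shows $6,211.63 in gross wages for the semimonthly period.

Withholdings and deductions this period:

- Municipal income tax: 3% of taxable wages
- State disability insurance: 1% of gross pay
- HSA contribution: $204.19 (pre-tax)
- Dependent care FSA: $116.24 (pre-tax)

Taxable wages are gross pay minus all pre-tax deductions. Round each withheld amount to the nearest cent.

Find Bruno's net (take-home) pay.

HSA contribution: $204.19
Dependent care FSA: $116.24
Pre-tax total = $204.19 + $116.24 = $320.43
Taxable wages = $6,211.63 − $320.43 = $5,891.20
Municipal income tax: $5,891.20 × 0.03 = $176.74
State disability insurance: $6,211.63 × 0.01 = $62.12
Total deductions = $204.19 + $116.24 + $176.74 + $62.12 = $559.29
Net pay = $6,211.63 − $559.29 = $5,652.34

$5,652.34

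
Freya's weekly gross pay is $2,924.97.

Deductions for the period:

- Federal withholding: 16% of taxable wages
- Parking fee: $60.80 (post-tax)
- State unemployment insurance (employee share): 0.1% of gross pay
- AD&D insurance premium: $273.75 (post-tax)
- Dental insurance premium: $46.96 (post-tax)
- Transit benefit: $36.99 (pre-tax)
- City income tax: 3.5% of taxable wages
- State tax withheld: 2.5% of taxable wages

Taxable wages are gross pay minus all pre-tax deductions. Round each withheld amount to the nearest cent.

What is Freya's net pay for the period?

$1,868.19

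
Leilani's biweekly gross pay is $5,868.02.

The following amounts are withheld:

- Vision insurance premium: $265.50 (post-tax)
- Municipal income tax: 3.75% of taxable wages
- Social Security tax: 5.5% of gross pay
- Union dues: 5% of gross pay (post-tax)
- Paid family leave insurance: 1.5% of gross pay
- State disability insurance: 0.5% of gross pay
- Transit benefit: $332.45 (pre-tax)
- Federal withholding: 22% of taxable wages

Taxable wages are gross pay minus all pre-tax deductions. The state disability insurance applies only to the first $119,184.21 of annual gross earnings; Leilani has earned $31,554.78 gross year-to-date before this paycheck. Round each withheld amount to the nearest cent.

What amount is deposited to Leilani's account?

$3,111.16

Transit benefit: $332.45
Taxable wages = $5,868.02 − $332.45 = $5,535.57
Federal withholding: $5,535.57 × 0.22 = $1,217.83
Municipal income tax: $5,535.57 × 0.0375 = $207.58
Social Security tax: $5,868.02 × 0.055 = $322.74
Paid family leave insurance: $5,868.02 × 0.015 = $88.02
State disability insurance: cap not yet reached, full $5,868.02 is subject → $5,868.02 × 0.005 = $29.34
Vision insurance premium: $265.50
Union dues: $5,868.02 × 0.05 = $293.40
Total deductions = $332.45 + $1,217.83 + $207.58 + $322.74 + $88.02 + $29.34 + $265.50 + $293.40 = $2,756.86
Net pay = $5,868.02 − $2,756.86 = $3,111.16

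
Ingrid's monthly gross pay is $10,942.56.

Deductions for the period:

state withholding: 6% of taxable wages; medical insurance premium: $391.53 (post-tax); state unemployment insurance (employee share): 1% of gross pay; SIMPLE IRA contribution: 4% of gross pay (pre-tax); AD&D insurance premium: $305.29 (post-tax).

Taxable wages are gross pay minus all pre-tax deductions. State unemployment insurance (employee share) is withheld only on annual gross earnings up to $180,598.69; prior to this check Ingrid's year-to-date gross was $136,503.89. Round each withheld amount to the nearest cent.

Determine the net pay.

$9,068.32

SIMPLE IRA contribution: $10,942.56 × 0.04 = $437.70
Taxable wages = $10,942.56 − $437.70 = $10,504.86
State withholding: $10,504.86 × 0.06 = $630.29
State unemployment insurance (employee share): cap not yet reached, full $10,942.56 is subject → $10,942.56 × 0.01 = $109.43
AD&D insurance premium: $305.29
Medical insurance premium: $391.53
Total deductions = $437.70 + $630.29 + $109.43 + $305.29 + $391.53 = $1,874.24
Net pay = $10,942.56 − $1,874.24 = $9,068.32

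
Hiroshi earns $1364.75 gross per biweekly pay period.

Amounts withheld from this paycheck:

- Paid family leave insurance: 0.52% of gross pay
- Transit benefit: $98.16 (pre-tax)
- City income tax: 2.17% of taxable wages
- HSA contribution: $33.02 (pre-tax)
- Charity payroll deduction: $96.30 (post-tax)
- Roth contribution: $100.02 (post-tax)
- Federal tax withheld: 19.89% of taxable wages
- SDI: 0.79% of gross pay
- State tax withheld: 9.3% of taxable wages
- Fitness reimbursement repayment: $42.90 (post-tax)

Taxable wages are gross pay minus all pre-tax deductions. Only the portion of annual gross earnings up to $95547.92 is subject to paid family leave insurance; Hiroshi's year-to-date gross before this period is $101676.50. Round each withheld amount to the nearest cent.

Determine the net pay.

$596.72

HSA contribution: $33.02
Transit benefit: $98.16
Pre-tax total = $33.02 + $98.16 = $131.18
Taxable wages = $1364.75 − $131.18 = $1233.57
Federal tax withheld: $1233.57 × 0.1989 = $245.36
City income tax: $1233.57 × 0.0217 = $26.77
State tax withheld: $1233.57 × 0.093 = $114.72
Paid family leave insurance: annual cap $95547.92 already reached (YTD $101676.50), so $0.00
SDI: $1364.75 × 0.0079 = $10.78
Charity payroll deduction: $96.30
Roth contribution: $100.02
Fitness reimbursement repayment: $42.90
Total deductions = $33.02 + $98.16 + $245.36 + $26.77 + $114.72 + $0.00 + $10.78 + $96.30 + $100.02 + $42.90 = $768.03
Net pay = $1364.75 − $768.03 = $596.72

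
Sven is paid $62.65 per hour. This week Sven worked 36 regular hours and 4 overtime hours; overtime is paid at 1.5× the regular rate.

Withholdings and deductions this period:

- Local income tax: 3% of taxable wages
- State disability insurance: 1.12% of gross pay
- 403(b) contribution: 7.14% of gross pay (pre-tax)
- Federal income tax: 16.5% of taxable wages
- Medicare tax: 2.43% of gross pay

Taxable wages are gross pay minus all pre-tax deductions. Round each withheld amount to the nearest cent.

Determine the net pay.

$1,873.55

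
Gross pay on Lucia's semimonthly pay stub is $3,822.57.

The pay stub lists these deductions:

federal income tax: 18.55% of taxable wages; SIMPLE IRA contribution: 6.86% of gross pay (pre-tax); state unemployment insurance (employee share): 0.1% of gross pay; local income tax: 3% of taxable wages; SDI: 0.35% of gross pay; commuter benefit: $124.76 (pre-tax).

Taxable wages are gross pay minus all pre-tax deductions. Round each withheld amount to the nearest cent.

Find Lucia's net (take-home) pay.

$2,678.01

SIMPLE IRA contribution: $3,822.57 × 0.0686 = $262.23
Commuter benefit: $124.76
Pre-tax total = $262.23 + $124.76 = $386.99
Taxable wages = $3,822.57 − $386.99 = $3,435.58
Federal income tax: $3,435.58 × 0.1855 = $637.30
Local income tax: $3,435.58 × 0.03 = $103.07
SDI: $3,822.57 × 0.0035 = $13.38
State unemployment insurance (employee share): $3,822.57 × 0.001 = $3.82
Total deductions = $262.23 + $124.76 + $637.30 + $103.07 + $13.38 + $3.82 = $1,144.56
Net pay = $3,822.57 − $1,144.56 = $2,678.01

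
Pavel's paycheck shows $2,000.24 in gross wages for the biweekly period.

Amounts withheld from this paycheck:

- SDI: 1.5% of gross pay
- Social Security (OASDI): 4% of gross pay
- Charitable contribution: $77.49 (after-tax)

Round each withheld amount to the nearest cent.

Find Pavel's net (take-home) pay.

Social Security (OASDI): $2,000.24 × 0.04 = $80.01
SDI: $2,000.24 × 0.015 = $30.00
Charitable contribution: $77.49
Total deductions = $80.01 + $30.00 + $77.49 = $187.50
Net pay = $2,000.24 − $187.50 = $1,812.74

$1,812.74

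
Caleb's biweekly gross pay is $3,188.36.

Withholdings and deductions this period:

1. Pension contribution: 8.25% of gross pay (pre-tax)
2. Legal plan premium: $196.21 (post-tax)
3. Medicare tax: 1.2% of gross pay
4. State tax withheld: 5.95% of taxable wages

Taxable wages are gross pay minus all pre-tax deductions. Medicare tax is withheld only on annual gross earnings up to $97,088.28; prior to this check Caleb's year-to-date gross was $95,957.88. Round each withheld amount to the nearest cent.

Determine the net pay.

$2,541.49

Pension contribution: $3,188.36 × 0.0825 = $263.04
Taxable wages = $3,188.36 − $263.04 = $2,925.32
State tax withheld: $2,925.32 × 0.0595 = $174.06
Medicare tax: only $97,088.28 − $95,957.88 = $1,130.40 of this check is subject → $1,130.40 × 0.012 = $13.56
Legal plan premium: $196.21
Total deductions = $263.04 + $174.06 + $13.56 + $196.21 = $646.87
Net pay = $3,188.36 − $646.87 = $2,541.49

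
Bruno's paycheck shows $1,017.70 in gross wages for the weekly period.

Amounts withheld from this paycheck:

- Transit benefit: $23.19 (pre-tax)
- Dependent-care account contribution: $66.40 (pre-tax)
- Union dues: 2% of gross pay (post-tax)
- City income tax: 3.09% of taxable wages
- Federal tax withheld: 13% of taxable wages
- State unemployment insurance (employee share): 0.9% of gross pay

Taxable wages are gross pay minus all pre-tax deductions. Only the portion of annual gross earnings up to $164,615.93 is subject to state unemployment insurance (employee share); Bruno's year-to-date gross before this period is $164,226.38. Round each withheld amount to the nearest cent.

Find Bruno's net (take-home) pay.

$754.92

Dependent-care account contribution: $66.40
Transit benefit: $23.19
Pre-tax total = $66.40 + $23.19 = $89.59
Taxable wages = $1,017.70 − $89.59 = $928.11
Federal tax withheld: $928.11 × 0.13 = $120.65
City income tax: $928.11 × 0.0309 = $28.68
State unemployment insurance (employee share): only $164,615.93 − $164,226.38 = $389.55 of this check is subject → $389.55 × 0.009 = $3.51
Union dues: $1,017.70 × 0.02 = $20.35
Total deductions = $66.40 + $23.19 + $120.65 + $28.68 + $3.51 + $20.35 = $262.78
Net pay = $1,017.70 − $262.78 = $754.92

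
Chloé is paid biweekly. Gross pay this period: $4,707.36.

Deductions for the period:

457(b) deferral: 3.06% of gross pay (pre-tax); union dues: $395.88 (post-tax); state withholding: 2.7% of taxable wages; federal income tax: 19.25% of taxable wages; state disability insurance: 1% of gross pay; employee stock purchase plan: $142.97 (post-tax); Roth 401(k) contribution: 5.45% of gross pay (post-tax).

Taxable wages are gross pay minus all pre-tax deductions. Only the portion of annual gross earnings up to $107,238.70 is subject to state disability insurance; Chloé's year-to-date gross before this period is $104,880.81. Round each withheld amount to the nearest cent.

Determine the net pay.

$2,742.68

457(b) deferral: $4,707.36 × 0.0306 = $144.05
Taxable wages = $4,707.36 − $144.05 = $4,563.31
State withholding: $4,563.31 × 0.027 = $123.21
Federal income tax: $4,563.31 × 0.1925 = $878.44
State disability insurance: only $107,238.70 − $104,880.81 = $2,357.89 of this check is subject → $2,357.89 × 0.01 = $23.58
Employee stock purchase plan: $142.97
Roth 401(k) contribution: $4,707.36 × 0.0545 = $256.55
Union dues: $395.88
Total deductions = $144.05 + $123.21 + $878.44 + $23.58 + $142.97 + $256.55 + $395.88 = $1,964.68
Net pay = $4,707.36 − $1,964.68 = $2,742.68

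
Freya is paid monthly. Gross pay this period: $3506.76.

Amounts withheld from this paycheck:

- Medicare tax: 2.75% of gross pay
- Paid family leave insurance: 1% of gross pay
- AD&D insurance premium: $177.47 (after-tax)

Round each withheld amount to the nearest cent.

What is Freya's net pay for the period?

Medicare tax: $3506.76 × 0.0275 = $96.44
Paid family leave insurance: $3506.76 × 0.01 = $35.07
AD&D insurance premium: $177.47
Total deductions = $96.44 + $35.07 + $177.47 = $308.98
Net pay = $3506.76 − $308.98 = $3197.78

$3197.78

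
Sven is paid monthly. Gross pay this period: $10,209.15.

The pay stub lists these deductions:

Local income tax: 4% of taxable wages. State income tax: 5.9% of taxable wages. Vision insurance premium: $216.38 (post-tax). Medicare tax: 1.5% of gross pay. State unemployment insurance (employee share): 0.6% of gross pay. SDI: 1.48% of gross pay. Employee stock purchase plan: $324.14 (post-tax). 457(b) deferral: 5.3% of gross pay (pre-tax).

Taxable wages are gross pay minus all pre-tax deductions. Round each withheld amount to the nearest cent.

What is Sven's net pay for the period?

$7,804.92

457(b) deferral: $10,209.15 × 0.053 = $541.08
Taxable wages = $10,209.15 − $541.08 = $9,668.07
State income tax: $9,668.07 × 0.059 = $570.42
Local income tax: $9,668.07 × 0.04 = $386.72
State unemployment insurance (employee share): $10,209.15 × 0.006 = $61.25
Medicare tax: $10,209.15 × 0.015 = $153.14
SDI: $10,209.15 × 0.0148 = $151.10
Vision insurance premium: $216.38
Employee stock purchase plan: $324.14
Total deductions = $541.08 + $570.42 + $386.72 + $61.25 + $153.14 + $151.10 + $216.38 + $324.14 = $2,404.23
Net pay = $10,209.15 − $2,404.23 = $7,804.92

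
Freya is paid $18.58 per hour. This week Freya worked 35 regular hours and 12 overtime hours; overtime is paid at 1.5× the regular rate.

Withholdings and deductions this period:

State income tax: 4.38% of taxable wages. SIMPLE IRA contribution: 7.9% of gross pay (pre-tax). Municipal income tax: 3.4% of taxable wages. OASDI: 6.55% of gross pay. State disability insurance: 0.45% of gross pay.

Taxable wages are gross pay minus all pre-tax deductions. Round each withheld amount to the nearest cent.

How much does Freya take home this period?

Regular pay: 35 × $18.58 = $650.30
Overtime pay: 12 × $18.58 × 1.5 = $334.44
Gross pay = $650.30 + $334.44 = $984.74
SIMPLE IRA contribution: $984.74 × 0.079 = $77.79
Taxable wages = $984.74 − $77.79 = $906.95
Municipal income tax: $906.95 × 0.034 = $30.84
State income tax: $906.95 × 0.0438 = $39.72
State disability insurance: $984.74 × 0.0045 = $4.43
OASDI: $984.74 × 0.0655 = $64.50
Total deductions = $77.79 + $30.84 + $39.72 + $4.43 + $64.50 = $217.28
Net pay = $984.74 − $217.28 = $767.46

$767.46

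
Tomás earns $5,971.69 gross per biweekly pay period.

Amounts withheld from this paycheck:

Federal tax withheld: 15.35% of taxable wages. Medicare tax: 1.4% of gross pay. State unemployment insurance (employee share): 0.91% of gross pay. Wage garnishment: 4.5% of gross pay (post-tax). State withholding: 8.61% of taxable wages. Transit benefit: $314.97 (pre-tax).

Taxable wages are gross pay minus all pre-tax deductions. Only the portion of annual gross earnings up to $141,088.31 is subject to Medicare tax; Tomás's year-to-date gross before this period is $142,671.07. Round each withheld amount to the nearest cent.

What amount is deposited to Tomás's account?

Transit benefit: $314.97
Taxable wages = $5,971.69 − $314.97 = $5,656.72
Federal tax withheld: $5,656.72 × 0.1535 = $868.31
State withholding: $5,656.72 × 0.0861 = $487.04
State unemployment insurance (employee share): $5,971.69 × 0.0091 = $54.34
Medicare tax: annual cap $141,088.31 already reached (YTD $142,671.07), so $0.00
Wage garnishment: $5,971.69 × 0.045 = $268.73
Total deductions = $314.97 + $868.31 + $487.04 + $54.34 + $0.00 + $268.73 = $1,993.39
Net pay = $5,971.69 − $1,993.39 = $3,978.30

$3,978.30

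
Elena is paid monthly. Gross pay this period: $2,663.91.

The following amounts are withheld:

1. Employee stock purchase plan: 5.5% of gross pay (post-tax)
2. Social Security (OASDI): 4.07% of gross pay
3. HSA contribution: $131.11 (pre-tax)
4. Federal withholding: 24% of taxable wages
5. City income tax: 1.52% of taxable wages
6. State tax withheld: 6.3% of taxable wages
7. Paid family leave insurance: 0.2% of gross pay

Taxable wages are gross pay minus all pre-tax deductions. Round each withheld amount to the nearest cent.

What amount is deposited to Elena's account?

$1,466.59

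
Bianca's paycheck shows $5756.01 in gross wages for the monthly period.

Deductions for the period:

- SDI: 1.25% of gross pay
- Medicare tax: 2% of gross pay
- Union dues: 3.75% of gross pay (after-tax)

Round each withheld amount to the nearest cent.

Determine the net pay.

Medicare tax: $5756.01 × 0.02 = $115.12
SDI: $5756.01 × 0.0125 = $71.95
Union dues: $5756.01 × 0.0375 = $215.85
Total deductions = $115.12 + $71.95 + $215.85 = $402.92
Net pay = $5756.01 − $402.92 = $5353.09

$5353.09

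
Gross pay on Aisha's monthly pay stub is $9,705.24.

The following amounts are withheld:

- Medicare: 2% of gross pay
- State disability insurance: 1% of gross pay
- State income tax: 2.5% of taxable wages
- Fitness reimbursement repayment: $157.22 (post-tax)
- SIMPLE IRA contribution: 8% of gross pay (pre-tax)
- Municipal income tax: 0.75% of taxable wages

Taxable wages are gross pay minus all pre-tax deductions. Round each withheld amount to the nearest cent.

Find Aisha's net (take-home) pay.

SIMPLE IRA contribution: $9,705.24 × 0.08 = $776.42
Taxable wages = $9,705.24 − $776.42 = $8,928.82
Municipal income tax: $8,928.82 × 0.0075 = $66.97
State income tax: $8,928.82 × 0.025 = $223.22
State disability insurance: $9,705.24 × 0.01 = $97.05
Medicare: $9,705.24 × 0.02 = $194.10
Fitness reimbursement repayment: $157.22
Total deductions = $776.42 + $66.97 + $223.22 + $97.05 + $194.10 + $157.22 = $1,514.98
Net pay = $9,705.24 − $1,514.98 = $8,190.26

$8,190.26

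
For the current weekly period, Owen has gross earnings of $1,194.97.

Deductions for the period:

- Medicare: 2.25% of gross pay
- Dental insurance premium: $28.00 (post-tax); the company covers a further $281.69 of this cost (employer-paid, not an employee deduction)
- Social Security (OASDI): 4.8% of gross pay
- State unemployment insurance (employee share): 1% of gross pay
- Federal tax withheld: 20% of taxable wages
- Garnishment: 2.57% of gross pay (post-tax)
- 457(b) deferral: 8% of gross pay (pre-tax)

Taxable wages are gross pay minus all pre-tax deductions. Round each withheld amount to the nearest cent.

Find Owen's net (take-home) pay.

457(b) deferral: $1,194.97 × 0.08 = $95.60
Taxable wages = $1,194.97 − $95.60 = $1,099.37
Federal tax withheld: $1,099.37 × 0.2 = $219.87
Medicare: $1,194.97 × 0.0225 = $26.89
Social Security (OASDI): $1,194.97 × 0.048 = $57.36
State unemployment insurance (employee share): $1,194.97 × 0.01 = $11.95
Garnishment: $1,194.97 × 0.0257 = $30.71
Dental insurance premium: $28.00
(Employer's $281.69 toward dental insurance premium is not withheld from the employee.)
Total deductions = $95.60 + $219.87 + $26.89 + $57.36 + $11.95 + $30.71 + $28.00 = $470.38
Net pay = $1,194.97 − $470.38 = $724.59

$724.59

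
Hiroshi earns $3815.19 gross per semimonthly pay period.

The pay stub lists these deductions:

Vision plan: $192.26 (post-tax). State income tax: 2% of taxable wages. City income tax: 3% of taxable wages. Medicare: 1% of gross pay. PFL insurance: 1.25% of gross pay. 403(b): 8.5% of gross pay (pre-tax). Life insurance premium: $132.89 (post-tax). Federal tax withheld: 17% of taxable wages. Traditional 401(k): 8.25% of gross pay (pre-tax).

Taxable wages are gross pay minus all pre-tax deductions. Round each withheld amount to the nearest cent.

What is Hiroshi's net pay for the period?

$2066.41

403(b): $3815.19 × 0.085 = $324.29
Traditional 401(k): $3815.19 × 0.0825 = $314.75
Pre-tax total = $324.29 + $314.75 = $639.04
Taxable wages = $3815.19 − $639.04 = $3176.15
Federal tax withheld: $3176.15 × 0.17 = $539.95
State income tax: $3176.15 × 0.02 = $63.52
City income tax: $3176.15 × 0.03 = $95.28
PFL insurance: $3815.19 × 0.0125 = $47.69
Medicare: $3815.19 × 0.01 = $38.15
Vision plan: $192.26
Life insurance premium: $132.89
Total deductions = $324.29 + $314.75 + $539.95 + $63.52 + $95.28 + $47.69 + $38.15 + $192.26 + $132.89 = $1748.78
Net pay = $3815.19 − $1748.78 = $2066.41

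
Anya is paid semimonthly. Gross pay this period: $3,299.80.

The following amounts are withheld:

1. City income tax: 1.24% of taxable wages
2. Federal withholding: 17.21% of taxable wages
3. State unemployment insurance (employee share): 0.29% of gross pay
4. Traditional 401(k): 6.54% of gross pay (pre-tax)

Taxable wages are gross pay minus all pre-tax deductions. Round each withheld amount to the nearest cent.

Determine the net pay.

Traditional 401(k): $3,299.80 × 0.0654 = $215.81
Taxable wages = $3,299.80 − $215.81 = $3,083.99
Federal withholding: $3,083.99 × 0.1721 = $530.75
City income tax: $3,083.99 × 0.0124 = $38.24
State unemployment insurance (employee share): $3,299.80 × 0.0029 = $9.57
Total deductions = $215.81 + $530.75 + $38.24 + $9.57 = $794.37
Net pay = $3,299.80 − $794.37 = $2,505.43

$2,505.43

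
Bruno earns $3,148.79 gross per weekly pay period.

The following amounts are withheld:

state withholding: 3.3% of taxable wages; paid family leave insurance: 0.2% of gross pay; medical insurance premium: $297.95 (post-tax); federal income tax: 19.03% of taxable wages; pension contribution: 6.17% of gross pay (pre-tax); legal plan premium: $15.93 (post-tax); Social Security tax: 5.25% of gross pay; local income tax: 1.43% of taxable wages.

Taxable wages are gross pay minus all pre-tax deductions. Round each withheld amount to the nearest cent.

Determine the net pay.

Pension contribution: $3,148.79 × 0.0617 = $194.28
Taxable wages = $3,148.79 − $194.28 = $2,954.51
Federal income tax: $2,954.51 × 0.1903 = $562.24
Local income tax: $2,954.51 × 0.0143 = $42.25
State withholding: $2,954.51 × 0.033 = $97.50
Paid family leave insurance: $3,148.79 × 0.002 = $6.30
Social Security tax: $3,148.79 × 0.0525 = $165.31
Medical insurance premium: $297.95
Legal plan premium: $15.93
Total deductions = $194.28 + $562.24 + $42.25 + $97.50 + $6.30 + $165.31 + $297.95 + $15.93 = $1,381.76
Net pay = $3,148.79 − $1,381.76 = $1,767.03

$1,767.03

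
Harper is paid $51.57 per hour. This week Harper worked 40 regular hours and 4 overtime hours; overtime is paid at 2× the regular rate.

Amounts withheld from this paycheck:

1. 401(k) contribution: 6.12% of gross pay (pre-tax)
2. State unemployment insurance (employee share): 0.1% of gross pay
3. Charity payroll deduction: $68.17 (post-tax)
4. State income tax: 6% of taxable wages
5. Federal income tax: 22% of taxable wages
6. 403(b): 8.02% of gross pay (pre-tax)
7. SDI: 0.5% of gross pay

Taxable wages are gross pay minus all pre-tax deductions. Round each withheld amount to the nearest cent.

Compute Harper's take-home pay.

Regular pay: 40 × $51.57 = $2,062.80
Overtime pay: 4 × $51.57 × 2 = $412.56
Gross pay = $2,062.80 + $412.56 = $2,475.36
401(k) contribution: $2,475.36 × 0.0612 = $151.49
403(b): $2,475.36 × 0.0802 = $198.52
Pre-tax total = $151.49 + $198.52 = $350.01
Taxable wages = $2,475.36 − $350.01 = $2,125.35
State income tax: $2,125.35 × 0.06 = $127.52
Federal income tax: $2,125.35 × 0.22 = $467.58
State unemployment insurance (employee share): $2,475.36 × 0.001 = $2.48
SDI: $2,475.36 × 0.005 = $12.38
Charity payroll deduction: $68.17
Total deductions = $151.49 + $198.52 + $127.52 + $467.58 + $2.48 + $12.38 + $68.17 = $1,028.14
Net pay = $2,475.36 − $1,028.14 = $1,447.22

$1,447.22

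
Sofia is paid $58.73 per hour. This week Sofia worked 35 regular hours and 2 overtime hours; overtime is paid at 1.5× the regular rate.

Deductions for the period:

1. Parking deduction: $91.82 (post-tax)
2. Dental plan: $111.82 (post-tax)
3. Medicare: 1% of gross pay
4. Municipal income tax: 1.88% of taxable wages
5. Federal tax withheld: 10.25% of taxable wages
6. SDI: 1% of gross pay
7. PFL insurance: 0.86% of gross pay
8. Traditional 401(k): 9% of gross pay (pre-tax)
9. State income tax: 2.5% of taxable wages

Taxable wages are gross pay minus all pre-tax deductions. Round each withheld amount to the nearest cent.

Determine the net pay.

$1466.29

Regular pay: 35 × $58.73 = $2055.55
Overtime pay: 2 × $58.73 × 1.5 = $176.19
Gross pay = $2055.55 + $176.19 = $2231.74
Traditional 401(k): $2231.74 × 0.09 = $200.86
Taxable wages = $2231.74 − $200.86 = $2030.88
Municipal income tax: $2030.88 × 0.0188 = $38.18
State income tax: $2030.88 × 0.025 = $50.77
Federal tax withheld: $2030.88 × 0.1025 = $208.17
Medicare: $2231.74 × 0.01 = $22.32
SDI: $2231.74 × 0.01 = $22.32
PFL insurance: $2231.74 × 0.0086 = $19.19
Dental plan: $111.82
Parking deduction: $91.82
Total deductions = $200.86 + $38.18 + $50.77 + $208.17 + $22.32 + $22.32 + $19.19 + $111.82 + $91.82 = $765.45
Net pay = $2231.74 − $765.45 = $1466.29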